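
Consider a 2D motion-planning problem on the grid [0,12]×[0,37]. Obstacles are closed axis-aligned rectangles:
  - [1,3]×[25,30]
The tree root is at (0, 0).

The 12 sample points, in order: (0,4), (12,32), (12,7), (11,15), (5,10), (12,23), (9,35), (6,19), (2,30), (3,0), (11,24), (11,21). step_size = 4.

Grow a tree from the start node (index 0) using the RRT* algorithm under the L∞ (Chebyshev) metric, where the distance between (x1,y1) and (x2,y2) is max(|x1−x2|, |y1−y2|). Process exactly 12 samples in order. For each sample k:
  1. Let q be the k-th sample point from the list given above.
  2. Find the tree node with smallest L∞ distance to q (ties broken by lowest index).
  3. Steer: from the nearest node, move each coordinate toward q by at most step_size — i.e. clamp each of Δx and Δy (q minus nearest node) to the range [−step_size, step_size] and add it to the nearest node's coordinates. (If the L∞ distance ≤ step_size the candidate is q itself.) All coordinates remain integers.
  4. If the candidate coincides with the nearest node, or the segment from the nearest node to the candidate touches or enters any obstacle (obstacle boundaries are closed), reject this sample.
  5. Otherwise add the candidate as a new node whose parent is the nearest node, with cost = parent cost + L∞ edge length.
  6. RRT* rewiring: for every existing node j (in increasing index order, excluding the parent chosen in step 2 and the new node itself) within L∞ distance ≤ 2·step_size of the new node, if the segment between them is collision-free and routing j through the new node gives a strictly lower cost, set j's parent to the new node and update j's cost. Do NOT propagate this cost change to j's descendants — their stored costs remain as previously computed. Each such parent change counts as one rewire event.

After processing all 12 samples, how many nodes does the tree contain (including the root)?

1. q=(0,4) nearest=0 d=4 new=(0,4) → add node 1 parent=0 cost=4
2. q=(12,32) nearest=1 d=28 new=(4,8) → add node 2 parent=1 cost=8
3. q=(12,7) nearest=2 d=8 new=(8,7) → add node 3 parent=2 cost=12
4. q=(11,15) nearest=2 d=7 new=(8,12) → add node 4 parent=2 cost=12
5. q=(5,10) nearest=2 d=2 new=(5,10) → add node 5 parent=2 cost=10
6. q=(12,23) nearest=4 d=11 new=(12,16) → add node 6 parent=4 cost=16
7. q=(9,35) nearest=6 d=19 new=(9,20) → add node 7 parent=6 cost=20
8. q=(6,19) nearest=7 d=3 new=(6,19) → add node 8 parent=7 cost=23
9. q=(2,30) nearest=7 d=10 new=(5,24) → add node 9 parent=7 cost=24
10. q=(3,0) nearest=0 d=3 new=(3,0) → add node 10 parent=0 cost=3; rewire 3→10 (10<12)
11. q=(11,24) nearest=7 d=4 new=(11,24) → add node 11 parent=7 cost=24
12. q=(11,21) nearest=7 d=2 new=(11,21) → add node 12 parent=7 cost=22

Node count: 13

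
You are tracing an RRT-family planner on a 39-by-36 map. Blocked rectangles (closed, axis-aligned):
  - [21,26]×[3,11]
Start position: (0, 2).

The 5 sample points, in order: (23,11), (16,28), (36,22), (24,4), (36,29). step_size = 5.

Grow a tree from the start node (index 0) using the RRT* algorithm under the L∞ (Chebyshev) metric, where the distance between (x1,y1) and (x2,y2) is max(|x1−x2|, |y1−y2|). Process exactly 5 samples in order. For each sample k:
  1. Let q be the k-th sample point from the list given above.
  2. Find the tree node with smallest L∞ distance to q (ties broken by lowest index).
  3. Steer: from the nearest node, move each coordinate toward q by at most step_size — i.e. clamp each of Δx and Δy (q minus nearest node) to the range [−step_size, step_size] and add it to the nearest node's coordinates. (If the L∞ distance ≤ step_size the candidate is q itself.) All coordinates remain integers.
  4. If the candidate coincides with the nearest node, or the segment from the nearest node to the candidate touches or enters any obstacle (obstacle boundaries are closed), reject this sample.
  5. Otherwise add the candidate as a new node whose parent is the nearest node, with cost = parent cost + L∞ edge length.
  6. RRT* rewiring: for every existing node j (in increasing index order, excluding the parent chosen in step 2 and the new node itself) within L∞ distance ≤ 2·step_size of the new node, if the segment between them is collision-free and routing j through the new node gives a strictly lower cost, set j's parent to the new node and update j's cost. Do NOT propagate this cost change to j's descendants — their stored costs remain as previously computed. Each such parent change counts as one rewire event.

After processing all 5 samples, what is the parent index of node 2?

1. q=(23,11) nearest=0 d=23 new=(5,7) → add node 1 parent=0 cost=5
2. q=(16,28) nearest=1 d=21 new=(10,12) → add node 2 parent=1 cost=10
3. q=(36,22) nearest=2 d=26 new=(15,17) → add node 3 parent=2 cost=15
4. q=(24,4) nearest=3 d=13 new=(20,12) → add node 4 parent=3 cost=20
5. q=(36,29) nearest=4 d=17 new=(25,17) → add node 5 parent=4 cost=25

Parent of node 2: 1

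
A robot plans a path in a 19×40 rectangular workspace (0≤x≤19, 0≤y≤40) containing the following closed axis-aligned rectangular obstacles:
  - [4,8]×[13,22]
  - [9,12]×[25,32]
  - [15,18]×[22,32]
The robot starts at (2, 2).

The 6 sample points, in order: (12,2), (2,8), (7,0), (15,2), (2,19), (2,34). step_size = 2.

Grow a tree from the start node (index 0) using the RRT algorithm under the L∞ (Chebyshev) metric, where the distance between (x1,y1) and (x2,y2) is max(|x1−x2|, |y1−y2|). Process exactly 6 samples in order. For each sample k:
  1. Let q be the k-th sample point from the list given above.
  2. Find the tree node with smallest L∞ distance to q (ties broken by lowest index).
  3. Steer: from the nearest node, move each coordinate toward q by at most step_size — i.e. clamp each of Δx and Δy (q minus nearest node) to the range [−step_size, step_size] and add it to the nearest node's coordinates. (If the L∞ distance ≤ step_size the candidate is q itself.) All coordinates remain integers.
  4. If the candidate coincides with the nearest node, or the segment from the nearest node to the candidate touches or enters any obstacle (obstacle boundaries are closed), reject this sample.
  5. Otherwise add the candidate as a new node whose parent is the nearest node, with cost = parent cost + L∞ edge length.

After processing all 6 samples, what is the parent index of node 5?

Parent of node 5: 2

1. q=(12,2) nearest=0 d=10 new=(4,2) → add node 1 parent=0 cost=2
2. q=(2,8) nearest=0 d=6 new=(2,4) → add node 2 parent=0 cost=2
3. q=(7,0) nearest=1 d=3 new=(6,0) → add node 3 parent=1 cost=4
4. q=(15,2) nearest=3 d=9 new=(8,2) → add node 4 parent=3 cost=6
5. q=(2,19) nearest=2 d=15 new=(2,6) → add node 5 parent=2 cost=4
6. q=(2,34) nearest=5 d=28 new=(2,8) → add node 6 parent=5 cost=6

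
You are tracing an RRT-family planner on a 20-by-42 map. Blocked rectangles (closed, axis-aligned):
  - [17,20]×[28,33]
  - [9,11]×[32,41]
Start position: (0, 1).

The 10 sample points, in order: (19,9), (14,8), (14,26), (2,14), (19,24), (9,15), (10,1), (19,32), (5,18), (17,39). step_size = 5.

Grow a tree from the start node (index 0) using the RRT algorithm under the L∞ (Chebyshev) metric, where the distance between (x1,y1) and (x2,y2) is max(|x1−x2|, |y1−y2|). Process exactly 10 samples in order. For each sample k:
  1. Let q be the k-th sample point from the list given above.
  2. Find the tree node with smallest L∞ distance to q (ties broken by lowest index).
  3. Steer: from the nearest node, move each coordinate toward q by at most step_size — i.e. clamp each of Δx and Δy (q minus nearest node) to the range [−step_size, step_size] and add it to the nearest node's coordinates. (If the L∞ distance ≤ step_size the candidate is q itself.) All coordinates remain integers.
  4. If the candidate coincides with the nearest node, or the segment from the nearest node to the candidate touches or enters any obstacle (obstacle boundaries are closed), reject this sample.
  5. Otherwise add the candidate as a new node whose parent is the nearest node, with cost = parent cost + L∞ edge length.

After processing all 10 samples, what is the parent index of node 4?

Parent of node 4: 1

1. q=(19,9) nearest=0 d=19 new=(5,6) → add node 1 parent=0 cost=5
2. q=(14,8) nearest=1 d=9 new=(10,8) → add node 2 parent=1 cost=10
3. q=(14,26) nearest=2 d=18 new=(14,13) → add node 3 parent=2 cost=15
4. q=(2,14) nearest=1 d=8 new=(2,11) → add node 4 parent=1 cost=10
5. q=(19,24) nearest=3 d=11 new=(19,18) → add node 5 parent=3 cost=20
6. q=(9,15) nearest=3 d=5 new=(9,15) → add node 6 parent=3 cost=20
7. q=(10,1) nearest=1 d=5 new=(10,1) → add node 7 parent=1 cost=10
8. q=(19,32) nearest=5 d=14 new=(19,23) → add node 8 parent=5 cost=25
9. q=(5,18) nearest=6 d=4 new=(5,18) → add node 9 parent=6 cost=24
10. q=(17,39) nearest=8 d=16 new=(17,28) → blocked by [17,20]×[28,33], reject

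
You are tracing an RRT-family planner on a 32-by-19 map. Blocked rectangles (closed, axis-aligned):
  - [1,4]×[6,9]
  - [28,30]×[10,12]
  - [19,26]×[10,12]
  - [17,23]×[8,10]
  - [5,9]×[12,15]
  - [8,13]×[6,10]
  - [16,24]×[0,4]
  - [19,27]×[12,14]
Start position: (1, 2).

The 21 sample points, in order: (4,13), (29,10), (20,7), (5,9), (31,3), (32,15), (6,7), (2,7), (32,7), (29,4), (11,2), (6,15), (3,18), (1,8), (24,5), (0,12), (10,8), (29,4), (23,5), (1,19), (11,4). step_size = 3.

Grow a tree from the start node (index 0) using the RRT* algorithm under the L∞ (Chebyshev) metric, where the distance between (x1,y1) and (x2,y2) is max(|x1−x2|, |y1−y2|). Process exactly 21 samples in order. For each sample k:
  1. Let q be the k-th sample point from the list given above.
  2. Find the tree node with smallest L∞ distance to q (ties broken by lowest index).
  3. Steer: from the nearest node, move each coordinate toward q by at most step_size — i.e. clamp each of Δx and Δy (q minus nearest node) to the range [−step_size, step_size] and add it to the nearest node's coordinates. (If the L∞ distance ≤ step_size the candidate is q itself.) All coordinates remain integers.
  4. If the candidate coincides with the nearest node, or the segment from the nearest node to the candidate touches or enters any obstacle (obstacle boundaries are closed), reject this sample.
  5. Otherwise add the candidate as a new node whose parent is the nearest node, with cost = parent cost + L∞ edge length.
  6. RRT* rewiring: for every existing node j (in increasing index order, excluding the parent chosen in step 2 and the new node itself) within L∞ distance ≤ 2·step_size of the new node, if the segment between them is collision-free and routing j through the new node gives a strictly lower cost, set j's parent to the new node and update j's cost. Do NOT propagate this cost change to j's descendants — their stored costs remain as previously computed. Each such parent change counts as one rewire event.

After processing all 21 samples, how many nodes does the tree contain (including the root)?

1. q=(4,13) nearest=0 d=11 new=(4,5) → add node 1 parent=0 cost=3
2. q=(29,10) nearest=1 d=25 new=(7,8) → add node 2 parent=1 cost=6
3. q=(20,7) nearest=2 d=13 new=(10,7) → blocked by [8,13]×[6,10], reject
4. q=(5,9) nearest=2 d=2 new=(5,9) → add node 3 parent=2 cost=8
5. q=(31,3) nearest=2 d=24 new=(10,5) → blocked by [8,13]×[6,10], reject
6. q=(32,15) nearest=2 d=25 new=(10,11) → blocked by [8,13]×[6,10], reject
7. q=(6,7) nearest=2 d=1 new=(6,7) → add node 4 parent=2 cost=7
8. q=(2,7) nearest=1 d=2 new=(2,7) → blocked by [1,4]×[6,9], reject
9. q=(32,7) nearest=2 d=25 new=(10,7) → blocked by [8,13]×[6,10], reject
10. q=(29,4) nearest=2 d=22 new=(10,5) → blocked by [8,13]×[6,10], reject
11. q=(11,2) nearest=4 d=5 new=(9,4) → add node 5 parent=4 cost=10
12. q=(6,15) nearest=3 d=6 new=(6,12) → blocked by [5,9]×[12,15], reject
13. q=(3,18) nearest=3 d=9 new=(3,12) → add node 6 parent=3 cost=11
14. q=(1,8) nearest=1 d=3 new=(1,8) → blocked by [1,4]×[6,9], reject
15. q=(24,5) nearest=5 d=15 new=(12,5) → add node 7 parent=5 cost=13
16. q=(0,12) nearest=6 d=3 new=(0,12) → add node 8 parent=6 cost=14
17. q=(10,8) nearest=2 d=3 new=(10,8) → blocked by [8,13]×[6,10], reject
18. q=(29,4) nearest=7 d=17 new=(15,4) → add node 9 parent=7 cost=16
19. q=(23,5) nearest=9 d=8 new=(18,5) → add node 10 parent=9 cost=19
20. q=(1,19) nearest=6 d=7 new=(1,15) → add node 11 parent=6 cost=14
21. q=(11,4) nearest=7 d=1 new=(11,4) → add node 12 parent=7 cost=14

Node count: 13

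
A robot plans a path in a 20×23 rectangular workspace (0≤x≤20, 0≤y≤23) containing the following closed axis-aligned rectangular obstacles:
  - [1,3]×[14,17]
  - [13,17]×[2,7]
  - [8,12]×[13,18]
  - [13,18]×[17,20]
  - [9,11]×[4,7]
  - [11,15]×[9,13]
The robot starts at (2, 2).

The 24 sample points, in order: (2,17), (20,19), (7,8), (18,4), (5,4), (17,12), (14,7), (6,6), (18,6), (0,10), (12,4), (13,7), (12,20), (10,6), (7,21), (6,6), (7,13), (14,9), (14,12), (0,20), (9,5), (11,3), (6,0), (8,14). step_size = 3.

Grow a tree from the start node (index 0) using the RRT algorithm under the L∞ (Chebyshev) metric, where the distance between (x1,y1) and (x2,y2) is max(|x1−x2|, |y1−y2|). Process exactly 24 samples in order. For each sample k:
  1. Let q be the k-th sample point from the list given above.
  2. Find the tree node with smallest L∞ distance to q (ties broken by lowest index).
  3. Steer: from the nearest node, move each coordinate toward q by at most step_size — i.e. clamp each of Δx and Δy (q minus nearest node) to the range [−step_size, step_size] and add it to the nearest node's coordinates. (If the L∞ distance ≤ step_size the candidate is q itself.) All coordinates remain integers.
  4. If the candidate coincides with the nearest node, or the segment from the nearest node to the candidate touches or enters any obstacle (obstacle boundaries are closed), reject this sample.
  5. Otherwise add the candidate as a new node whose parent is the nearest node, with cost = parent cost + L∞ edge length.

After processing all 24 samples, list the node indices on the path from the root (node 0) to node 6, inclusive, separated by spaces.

Path: 0 2 6

1. q=(2,17) nearest=0 d=15 new=(2,5) → add node 1 parent=0 cost=3
2. q=(20,19) nearest=0 d=18 new=(5,5) → add node 2 parent=0 cost=3
3. q=(7,8) nearest=2 d=3 new=(7,8) → add node 3 parent=2 cost=6
4. q=(18,4) nearest=3 d=11 new=(10,5) → blocked by [9,11]×[4,7], reject
5. q=(5,4) nearest=2 d=1 new=(5,4) → add node 4 parent=2 cost=4
6. q=(17,12) nearest=3 d=10 new=(10,11) → add node 5 parent=3 cost=9
7. q=(14,7) nearest=5 d=4 new=(13,8) → blocked by [11,15]×[9,13], reject
8. q=(6,6) nearest=2 d=1 new=(6,6) → add node 6 parent=2 cost=4
9. q=(18,6) nearest=5 d=8 new=(13,8) → blocked by [11,15]×[9,13], reject
10. q=(0,10) nearest=1 d=5 new=(0,8) → add node 7 parent=1 cost=6
11. q=(12,4) nearest=3 d=5 new=(10,5) → blocked by [9,11]×[4,7], reject
12. q=(13,7) nearest=5 d=4 new=(13,8) → blocked by [11,15]×[9,13], reject
13. q=(12,20) nearest=5 d=9 new=(12,14) → blocked by [8,12]×[13,18], reject
14. q=(10,6) nearest=3 d=3 new=(10,6) → blocked by [9,11]×[4,7], reject
15. q=(7,21) nearest=5 d=10 new=(7,14) → blocked by [8,12]×[13,18], reject
16. q=(6,6) nearest=6 d=0 → coincident, reject
17. q=(7,13) nearest=5 d=3 new=(7,13) → add node 8 parent=5 cost=12
18. q=(14,9) nearest=5 d=4 new=(13,9) → blocked by [11,15]×[9,13], reject
19. q=(14,12) nearest=5 d=4 new=(13,12) → blocked by [11,15]×[9,13], reject
20. q=(0,20) nearest=8 d=7 new=(4,16) → add node 9 parent=8 cost=15
21. q=(9,5) nearest=3 d=3 new=(9,5) → blocked by [9,11]×[4,7], reject
22. q=(11,3) nearest=3 d=5 new=(10,5) → blocked by [9,11]×[4,7], reject
23. q=(6,0) nearest=0 d=4 new=(5,0) → add node 10 parent=0 cost=3
24. q=(8,14) nearest=8 d=1 new=(8,14) → blocked by [8,12]×[13,18], reject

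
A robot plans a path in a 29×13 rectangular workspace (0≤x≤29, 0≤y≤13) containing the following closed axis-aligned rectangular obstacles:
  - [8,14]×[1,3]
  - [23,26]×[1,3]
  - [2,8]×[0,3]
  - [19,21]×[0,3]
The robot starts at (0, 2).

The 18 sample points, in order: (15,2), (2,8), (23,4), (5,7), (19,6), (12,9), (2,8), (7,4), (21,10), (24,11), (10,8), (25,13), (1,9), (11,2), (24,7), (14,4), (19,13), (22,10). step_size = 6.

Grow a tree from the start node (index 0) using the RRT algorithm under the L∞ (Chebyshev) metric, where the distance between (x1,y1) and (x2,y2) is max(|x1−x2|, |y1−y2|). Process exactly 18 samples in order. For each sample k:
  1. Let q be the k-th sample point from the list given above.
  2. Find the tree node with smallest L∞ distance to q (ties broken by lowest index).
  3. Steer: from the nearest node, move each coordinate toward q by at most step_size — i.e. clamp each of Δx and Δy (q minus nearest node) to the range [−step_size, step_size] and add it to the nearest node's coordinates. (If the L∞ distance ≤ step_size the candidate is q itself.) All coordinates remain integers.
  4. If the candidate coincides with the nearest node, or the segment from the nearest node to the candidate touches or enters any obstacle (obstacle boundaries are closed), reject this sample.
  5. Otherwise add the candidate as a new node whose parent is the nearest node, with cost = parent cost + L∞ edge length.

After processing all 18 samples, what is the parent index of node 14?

Parent of node 14: 7

1. q=(15,2) nearest=0 d=15 new=(6,2) → blocked by [2,8]×[0,3], reject
2. q=(2,8) nearest=0 d=6 new=(2,8) → add node 1 parent=0 cost=6
3. q=(23,4) nearest=1 d=21 new=(8,4) → add node 2 parent=1 cost=12
4. q=(5,7) nearest=1 d=3 new=(5,7) → add node 3 parent=1 cost=9
5. q=(19,6) nearest=2 d=11 new=(14,6) → add node 4 parent=2 cost=18
6. q=(12,9) nearest=4 d=3 new=(12,9) → add node 5 parent=4 cost=21
7. q=(2,8) nearest=1 d=0 → coincident, reject
8. q=(7,4) nearest=2 d=1 new=(7,4) → add node 6 parent=2 cost=13
9. q=(21,10) nearest=4 d=7 new=(20,10) → add node 7 parent=4 cost=24
10. q=(24,11) nearest=7 d=4 new=(24,11) → add node 8 parent=7 cost=28
11. q=(10,8) nearest=5 d=2 new=(10,8) → add node 9 parent=5 cost=23
12. q=(25,13) nearest=8 d=2 new=(25,13) → add node 10 parent=8 cost=30
13. q=(1,9) nearest=1 d=1 new=(1,9) → add node 11 parent=1 cost=7
14. q=(11,2) nearest=2 d=3 new=(11,2) → blocked by [8,14]×[1,3], reject
15. q=(24,7) nearest=7 d=4 new=(24,7) → add node 12 parent=7 cost=28
16. q=(14,4) nearest=4 d=2 new=(14,4) → add node 13 parent=4 cost=20
17. q=(19,13) nearest=7 d=3 new=(19,13) → add node 14 parent=7 cost=27
18. q=(22,10) nearest=7 d=2 new=(22,10) → add node 15 parent=7 cost=26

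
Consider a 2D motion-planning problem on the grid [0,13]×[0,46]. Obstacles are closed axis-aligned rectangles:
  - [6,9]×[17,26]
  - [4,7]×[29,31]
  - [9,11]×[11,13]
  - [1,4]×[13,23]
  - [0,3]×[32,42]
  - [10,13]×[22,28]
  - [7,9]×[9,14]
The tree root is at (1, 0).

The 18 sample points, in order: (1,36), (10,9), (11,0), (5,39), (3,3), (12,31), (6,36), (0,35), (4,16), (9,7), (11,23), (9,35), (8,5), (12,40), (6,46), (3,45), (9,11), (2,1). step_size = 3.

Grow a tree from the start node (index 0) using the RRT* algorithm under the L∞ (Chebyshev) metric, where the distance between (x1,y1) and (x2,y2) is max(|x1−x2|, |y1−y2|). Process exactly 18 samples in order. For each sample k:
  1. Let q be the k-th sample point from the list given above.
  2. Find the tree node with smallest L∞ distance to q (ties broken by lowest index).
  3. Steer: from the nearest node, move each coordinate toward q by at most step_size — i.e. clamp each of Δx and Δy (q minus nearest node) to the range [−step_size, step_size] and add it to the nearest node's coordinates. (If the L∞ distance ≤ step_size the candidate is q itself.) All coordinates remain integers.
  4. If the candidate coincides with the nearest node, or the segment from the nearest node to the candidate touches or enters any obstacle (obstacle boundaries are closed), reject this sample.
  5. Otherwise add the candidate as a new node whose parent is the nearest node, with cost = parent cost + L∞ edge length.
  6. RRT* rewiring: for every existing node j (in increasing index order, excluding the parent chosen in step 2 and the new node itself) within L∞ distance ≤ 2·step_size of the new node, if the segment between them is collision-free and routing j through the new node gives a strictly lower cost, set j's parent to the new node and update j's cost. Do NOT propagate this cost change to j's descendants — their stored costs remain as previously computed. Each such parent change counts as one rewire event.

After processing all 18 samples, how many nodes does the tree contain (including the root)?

Node count: 11

1. q=(1,36) nearest=0 d=36 new=(1,3) → add node 1 parent=0 cost=3
2. q=(10,9) nearest=0 d=9 new=(4,3) → add node 2 parent=0 cost=3
3. q=(11,0) nearest=2 d=7 new=(7,0) → add node 3 parent=2 cost=6
4. q=(5,39) nearest=1 d=36 new=(4,6) → add node 4 parent=1 cost=6
5. q=(3,3) nearest=2 d=1 new=(3,3) → add node 5 parent=2 cost=4
6. q=(12,31) nearest=4 d=25 new=(7,9) → blocked by [7,9]×[9,14], reject
7. q=(6,36) nearest=4 d=30 new=(6,9) → add node 6 parent=4 cost=9
8. q=(0,35) nearest=6 d=26 new=(3,12) → add node 7 parent=6 cost=12
9. q=(4,16) nearest=7 d=4 new=(4,15) → blocked by [1,4]×[13,23], reject
10. q=(9,7) nearest=6 d=3 new=(9,7) → add node 8 parent=6 cost=12
11. q=(11,23) nearest=7 d=11 new=(6,15) → blocked by [1,4]×[13,23], reject
12. q=(9,35) nearest=7 d=23 new=(6,15) → blocked by [1,4]×[13,23], reject
13. q=(8,5) nearest=8 d=2 new=(8,5) → add node 9 parent=8 cost=14
14. q=(12,40) nearest=7 d=28 new=(6,15) → blocked by [1,4]×[13,23], reject
15. q=(6,46) nearest=7 d=34 new=(6,15) → blocked by [1,4]×[13,23], reject
16. q=(3,45) nearest=7 d=33 new=(3,15) → blocked by [1,4]×[13,23], reject
17. q=(9,11) nearest=6 d=3 new=(9,11) → blocked by [9,11]×[11,13], reject
18. q=(2,1) nearest=0 d=1 new=(2,1) → add node 10 parent=0 cost=1; rewire 5→10 (3<4); rewire 9→10 (7<14)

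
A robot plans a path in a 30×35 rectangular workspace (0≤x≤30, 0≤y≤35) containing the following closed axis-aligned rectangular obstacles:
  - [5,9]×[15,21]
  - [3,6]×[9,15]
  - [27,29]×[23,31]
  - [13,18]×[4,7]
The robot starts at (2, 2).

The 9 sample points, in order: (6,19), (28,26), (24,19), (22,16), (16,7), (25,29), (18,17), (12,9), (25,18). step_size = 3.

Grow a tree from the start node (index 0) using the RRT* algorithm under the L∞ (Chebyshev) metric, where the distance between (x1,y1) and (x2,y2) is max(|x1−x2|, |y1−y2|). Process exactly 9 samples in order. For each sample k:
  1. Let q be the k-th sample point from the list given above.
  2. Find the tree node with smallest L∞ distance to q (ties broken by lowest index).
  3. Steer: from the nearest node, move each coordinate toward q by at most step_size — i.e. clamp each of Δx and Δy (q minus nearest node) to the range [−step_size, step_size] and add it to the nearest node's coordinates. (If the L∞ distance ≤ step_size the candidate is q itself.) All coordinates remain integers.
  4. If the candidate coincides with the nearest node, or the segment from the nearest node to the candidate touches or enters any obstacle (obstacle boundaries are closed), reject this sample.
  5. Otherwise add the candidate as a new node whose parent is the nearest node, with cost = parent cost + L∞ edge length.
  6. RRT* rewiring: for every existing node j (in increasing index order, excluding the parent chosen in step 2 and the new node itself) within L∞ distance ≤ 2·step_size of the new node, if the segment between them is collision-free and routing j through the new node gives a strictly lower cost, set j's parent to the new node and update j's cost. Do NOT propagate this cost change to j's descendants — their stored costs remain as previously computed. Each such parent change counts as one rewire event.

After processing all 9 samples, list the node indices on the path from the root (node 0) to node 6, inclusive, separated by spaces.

Path: 0 1 2 3 4 6

1. q=(6,19) nearest=0 d=17 new=(5,5) → add node 1 parent=0 cost=3
2. q=(28,26) nearest=1 d=23 new=(8,8) → add node 2 parent=1 cost=6
3. q=(24,19) nearest=2 d=16 new=(11,11) → add node 3 parent=2 cost=9
4. q=(22,16) nearest=3 d=11 new=(14,14) → add node 4 parent=3 cost=12
5. q=(16,7) nearest=3 d=5 new=(14,8) → add node 5 parent=3 cost=12
6. q=(25,29) nearest=4 d=15 new=(17,17) → add node 6 parent=4 cost=15
7. q=(18,17) nearest=6 d=1 new=(18,17) → add node 7 parent=6 cost=16
8. q=(12,9) nearest=3 d=2 new=(12,9) → add node 8 parent=3 cost=11
9. q=(25,18) nearest=7 d=7 new=(21,18) → add node 9 parent=7 cost=19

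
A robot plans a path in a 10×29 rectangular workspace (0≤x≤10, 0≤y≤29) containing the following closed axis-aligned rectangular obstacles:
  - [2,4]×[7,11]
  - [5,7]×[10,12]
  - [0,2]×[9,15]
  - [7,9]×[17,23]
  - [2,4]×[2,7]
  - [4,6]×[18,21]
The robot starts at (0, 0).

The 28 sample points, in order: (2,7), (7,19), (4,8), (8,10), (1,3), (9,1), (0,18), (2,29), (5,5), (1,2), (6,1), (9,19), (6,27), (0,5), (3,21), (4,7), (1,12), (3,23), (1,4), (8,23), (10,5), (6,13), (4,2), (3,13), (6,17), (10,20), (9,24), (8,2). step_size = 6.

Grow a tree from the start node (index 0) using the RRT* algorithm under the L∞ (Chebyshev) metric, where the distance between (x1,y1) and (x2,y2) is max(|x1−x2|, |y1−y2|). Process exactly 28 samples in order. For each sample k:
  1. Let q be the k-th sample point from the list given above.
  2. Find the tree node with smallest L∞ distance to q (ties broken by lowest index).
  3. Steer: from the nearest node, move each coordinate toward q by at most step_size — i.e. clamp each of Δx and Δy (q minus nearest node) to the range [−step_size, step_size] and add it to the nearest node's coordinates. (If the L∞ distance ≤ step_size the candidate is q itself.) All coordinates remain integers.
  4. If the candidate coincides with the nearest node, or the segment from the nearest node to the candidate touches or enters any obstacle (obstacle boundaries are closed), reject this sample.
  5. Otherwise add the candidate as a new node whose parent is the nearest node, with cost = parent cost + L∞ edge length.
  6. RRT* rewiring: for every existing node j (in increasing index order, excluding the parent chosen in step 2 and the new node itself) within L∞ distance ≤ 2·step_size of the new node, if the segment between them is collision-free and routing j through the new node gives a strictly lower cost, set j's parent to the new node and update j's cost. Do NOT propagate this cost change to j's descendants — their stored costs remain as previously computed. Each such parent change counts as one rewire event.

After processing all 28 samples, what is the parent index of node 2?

1. q=(2,7) nearest=0 d=7 new=(2,6) → blocked by [2,4]×[2,7], reject
2. q=(7,19) nearest=0 d=19 new=(6,6) → blocked by [2,4]×[2,7], reject
3. q=(4,8) nearest=0 d=8 new=(4,6) → blocked by [2,4]×[2,7], reject
4. q=(8,10) nearest=0 d=10 new=(6,6) → blocked by [2,4]×[2,7], reject
5. q=(1,3) nearest=0 d=3 new=(1,3) → add node 1 parent=0 cost=3
6. q=(9,1) nearest=1 d=8 new=(7,1) → blocked by [2,4]×[2,7], reject
7. q=(0,18) nearest=1 d=15 new=(0,9) → blocked by [0,2]×[9,15], reject
8. q=(2,29) nearest=1 d=26 new=(2,9) → blocked by [2,4]×[7,11], reject
9. q=(5,5) nearest=1 d=4 new=(5,5) → blocked by [2,4]×[2,7], reject
10. q=(1,2) nearest=1 d=1 new=(1,2) → add node 2 parent=1 cost=4
11. q=(6,1) nearest=1 d=5 new=(6,1) → blocked by [2,4]×[2,7], reject
12. q=(9,19) nearest=1 d=16 new=(7,9) → blocked by [2,4]×[2,7], reject
13. q=(6,27) nearest=1 d=24 new=(6,9) → blocked by [2,4]×[2,7], reject
14. q=(0,5) nearest=1 d=2 new=(0,5) → add node 3 parent=1 cost=5
15. q=(3,21) nearest=3 d=16 new=(3,11) → blocked by [2,4]×[7,11], reject
16. q=(4,7) nearest=1 d=4 new=(4,7) → blocked by [2,4]×[7,11], reject
17. q=(1,12) nearest=3 d=7 new=(1,11) → blocked by [0,2]×[9,15], reject
18. q=(3,23) nearest=3 d=18 new=(3,11) → blocked by [2,4]×[7,11], reject
19. q=(1,4) nearest=1 d=1 new=(1,4) → add node 4 parent=1 cost=4
20. q=(8,23) nearest=3 d=18 new=(6,11) → blocked by [2,4]×[7,11], reject
21. q=(10,5) nearest=1 d=9 new=(7,5) → blocked by [2,4]×[2,7], reject
22. q=(6,13) nearest=3 d=8 new=(6,11) → blocked by [2,4]×[7,11], reject
23. q=(4,2) nearest=1 d=3 new=(4,2) → blocked by [2,4]×[2,7], reject
24. q=(3,13) nearest=3 d=8 new=(3,11) → blocked by [2,4]×[7,11], reject
25. q=(6,17) nearest=3 d=12 new=(6,11) → blocked by [2,4]×[7,11], reject
26. q=(10,20) nearest=3 d=15 new=(6,11) → blocked by [2,4]×[7,11], reject
27. q=(9,24) nearest=3 d=19 new=(6,11) → blocked by [2,4]×[7,11], reject
28. q=(8,2) nearest=1 d=7 new=(7,2) → blocked by [2,4]×[2,7], reject

Parent of node 2: 1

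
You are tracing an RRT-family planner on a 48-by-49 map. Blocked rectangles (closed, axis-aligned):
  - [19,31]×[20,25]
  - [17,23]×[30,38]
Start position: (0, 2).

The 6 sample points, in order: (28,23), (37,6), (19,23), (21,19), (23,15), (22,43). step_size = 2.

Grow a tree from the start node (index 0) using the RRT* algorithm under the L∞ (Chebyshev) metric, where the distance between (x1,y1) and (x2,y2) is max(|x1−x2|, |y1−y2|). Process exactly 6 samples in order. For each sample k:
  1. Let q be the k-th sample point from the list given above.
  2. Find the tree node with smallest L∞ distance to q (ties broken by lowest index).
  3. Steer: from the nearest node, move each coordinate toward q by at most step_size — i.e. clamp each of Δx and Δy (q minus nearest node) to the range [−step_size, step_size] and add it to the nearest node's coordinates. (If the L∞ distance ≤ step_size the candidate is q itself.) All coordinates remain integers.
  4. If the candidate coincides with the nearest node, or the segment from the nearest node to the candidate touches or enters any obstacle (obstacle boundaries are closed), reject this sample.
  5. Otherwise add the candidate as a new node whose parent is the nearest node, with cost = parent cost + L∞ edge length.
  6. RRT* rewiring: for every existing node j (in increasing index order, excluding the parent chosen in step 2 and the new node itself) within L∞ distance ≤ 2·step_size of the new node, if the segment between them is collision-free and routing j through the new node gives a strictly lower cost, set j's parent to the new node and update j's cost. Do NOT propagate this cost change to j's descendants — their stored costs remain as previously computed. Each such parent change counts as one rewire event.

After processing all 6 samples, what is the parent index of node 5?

1. q=(28,23) nearest=0 d=28 new=(2,4) → add node 1 parent=0 cost=2
2. q=(37,6) nearest=1 d=35 new=(4,6) → add node 2 parent=1 cost=4
3. q=(19,23) nearest=2 d=17 new=(6,8) → add node 3 parent=2 cost=6
4. q=(21,19) nearest=3 d=15 new=(8,10) → add node 4 parent=3 cost=8
5. q=(23,15) nearest=4 d=15 new=(10,12) → add node 5 parent=4 cost=10
6. q=(22,43) nearest=5 d=31 new=(12,14) → add node 6 parent=5 cost=12

Parent of node 5: 4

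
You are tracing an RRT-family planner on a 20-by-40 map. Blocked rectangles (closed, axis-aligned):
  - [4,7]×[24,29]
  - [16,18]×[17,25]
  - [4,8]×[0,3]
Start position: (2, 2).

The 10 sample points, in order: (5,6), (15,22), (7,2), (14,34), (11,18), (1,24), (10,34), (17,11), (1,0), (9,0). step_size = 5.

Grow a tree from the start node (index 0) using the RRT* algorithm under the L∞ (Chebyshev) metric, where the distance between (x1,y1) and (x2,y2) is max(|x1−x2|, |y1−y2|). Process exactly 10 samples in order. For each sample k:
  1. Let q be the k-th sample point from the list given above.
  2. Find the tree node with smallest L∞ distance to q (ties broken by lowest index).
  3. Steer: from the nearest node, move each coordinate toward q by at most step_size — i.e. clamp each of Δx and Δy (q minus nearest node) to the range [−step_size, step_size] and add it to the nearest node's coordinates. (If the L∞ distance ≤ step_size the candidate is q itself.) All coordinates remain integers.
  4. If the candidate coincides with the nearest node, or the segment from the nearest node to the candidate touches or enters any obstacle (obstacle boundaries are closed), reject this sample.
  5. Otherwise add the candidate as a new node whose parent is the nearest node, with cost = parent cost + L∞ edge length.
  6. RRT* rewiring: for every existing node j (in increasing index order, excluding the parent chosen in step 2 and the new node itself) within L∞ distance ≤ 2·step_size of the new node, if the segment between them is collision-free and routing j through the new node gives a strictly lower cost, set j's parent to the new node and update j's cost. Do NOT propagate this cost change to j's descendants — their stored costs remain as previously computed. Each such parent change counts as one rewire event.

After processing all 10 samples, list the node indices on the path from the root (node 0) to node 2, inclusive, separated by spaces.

1. q=(5,6) nearest=0 d=4 new=(5,6) → add node 1 parent=0 cost=4
2. q=(15,22) nearest=1 d=16 new=(10,11) → add node 2 parent=1 cost=9
3. q=(7,2) nearest=1 d=4 new=(7,2) → blocked by [4,8]×[0,3], reject
4. q=(14,34) nearest=2 d=23 new=(14,16) → add node 3 parent=2 cost=14
5. q=(11,18) nearest=3 d=3 new=(11,18) → add node 4 parent=3 cost=17
6. q=(1,24) nearest=4 d=10 new=(6,23) → add node 5 parent=4 cost=22
7. q=(10,34) nearest=5 d=11 new=(10,28) → blocked by [4,7]×[24,29], reject
8. q=(17,11) nearest=3 d=5 new=(17,11) → add node 6 parent=3 cost=19
9. q=(1,0) nearest=0 d=2 new=(1,0) → add node 7 parent=0 cost=2
10. q=(9,0) nearest=1 d=6 new=(9,1) → blocked by [4,8]×[0,3], reject

Path: 0 1 2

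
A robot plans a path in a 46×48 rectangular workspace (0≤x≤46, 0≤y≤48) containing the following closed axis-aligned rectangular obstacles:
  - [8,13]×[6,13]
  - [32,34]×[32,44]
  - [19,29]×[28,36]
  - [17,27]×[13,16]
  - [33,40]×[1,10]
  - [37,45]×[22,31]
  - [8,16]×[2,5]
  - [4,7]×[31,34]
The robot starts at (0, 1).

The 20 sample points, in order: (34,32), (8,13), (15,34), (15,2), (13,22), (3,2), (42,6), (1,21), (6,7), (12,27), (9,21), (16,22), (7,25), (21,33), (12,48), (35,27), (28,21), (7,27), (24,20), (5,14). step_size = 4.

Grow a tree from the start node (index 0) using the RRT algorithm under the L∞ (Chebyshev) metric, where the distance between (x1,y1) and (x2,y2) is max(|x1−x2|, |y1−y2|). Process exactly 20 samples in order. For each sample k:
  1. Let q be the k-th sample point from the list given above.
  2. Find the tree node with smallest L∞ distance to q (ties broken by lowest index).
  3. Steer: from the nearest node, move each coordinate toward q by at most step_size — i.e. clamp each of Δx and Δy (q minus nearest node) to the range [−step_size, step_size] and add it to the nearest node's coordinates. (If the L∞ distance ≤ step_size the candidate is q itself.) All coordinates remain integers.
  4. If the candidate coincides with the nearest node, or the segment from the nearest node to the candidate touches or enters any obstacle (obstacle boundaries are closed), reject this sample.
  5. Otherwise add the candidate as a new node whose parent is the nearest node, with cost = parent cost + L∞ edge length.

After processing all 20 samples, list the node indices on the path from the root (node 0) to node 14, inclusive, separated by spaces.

Path: 0 1 3 5 6 7 9 11 12 14

1. q=(34,32) nearest=0 d=34 new=(4,5) → add node 1 parent=0 cost=4
2. q=(8,13) nearest=1 d=8 new=(8,9) → blocked by [8,13]×[6,13], reject
3. q=(15,34) nearest=1 d=29 new=(8,9) → blocked by [8,13]×[6,13], reject
4. q=(15,2) nearest=1 d=11 new=(8,2) → blocked by [8,16]×[2,5], reject
5. q=(13,22) nearest=1 d=17 new=(8,9) → blocked by [8,13]×[6,13], reject
6. q=(3,2) nearest=0 d=3 new=(3,2) → add node 2 parent=0 cost=3
7. q=(42,6) nearest=1 d=38 new=(8,6) → blocked by [8,13]×[6,13], reject
8. q=(1,21) nearest=1 d=16 new=(1,9) → add node 3 parent=1 cost=8
9. q=(6,7) nearest=1 d=2 new=(6,7) → add node 4 parent=1 cost=6
10. q=(12,27) nearest=3 d=18 new=(5,13) → add node 5 parent=3 cost=12
11. q=(9,21) nearest=5 d=8 new=(9,17) → add node 6 parent=5 cost=16
12. q=(16,22) nearest=6 d=7 new=(13,21) → add node 7 parent=6 cost=20
13. q=(7,25) nearest=7 d=6 new=(9,25) → add node 8 parent=7 cost=24
14. q=(21,33) nearest=7 d=12 new=(17,25) → add node 9 parent=7 cost=24
15. q=(12,48) nearest=8 d=23 new=(12,29) → add node 10 parent=8 cost=28
16. q=(35,27) nearest=9 d=18 new=(21,27) → add node 11 parent=9 cost=28
17. q=(28,21) nearest=11 d=7 new=(25,23) → add node 12 parent=11 cost=32
18. q=(7,27) nearest=8 d=2 new=(7,27) → add node 13 parent=8 cost=26
19. q=(24,20) nearest=12 d=3 new=(24,20) → add node 14 parent=12 cost=35
20. q=(5,14) nearest=5 d=1 new=(5,14) → add node 15 parent=5 cost=13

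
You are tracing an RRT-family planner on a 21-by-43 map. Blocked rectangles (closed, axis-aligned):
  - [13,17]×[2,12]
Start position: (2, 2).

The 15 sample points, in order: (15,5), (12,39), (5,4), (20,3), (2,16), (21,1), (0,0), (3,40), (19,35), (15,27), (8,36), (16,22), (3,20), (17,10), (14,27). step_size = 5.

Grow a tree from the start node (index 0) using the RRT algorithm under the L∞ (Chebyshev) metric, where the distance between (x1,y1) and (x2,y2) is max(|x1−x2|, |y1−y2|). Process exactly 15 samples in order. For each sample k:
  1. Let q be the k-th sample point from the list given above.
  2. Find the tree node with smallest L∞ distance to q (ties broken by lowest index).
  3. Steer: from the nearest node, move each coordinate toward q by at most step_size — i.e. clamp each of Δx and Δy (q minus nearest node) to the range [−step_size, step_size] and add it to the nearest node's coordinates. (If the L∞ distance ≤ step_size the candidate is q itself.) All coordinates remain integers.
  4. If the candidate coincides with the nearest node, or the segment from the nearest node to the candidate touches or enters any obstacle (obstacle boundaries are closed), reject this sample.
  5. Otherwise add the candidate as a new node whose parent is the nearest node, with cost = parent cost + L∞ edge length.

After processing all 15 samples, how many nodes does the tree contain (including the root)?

1. q=(15,5) nearest=0 d=13 new=(7,5) → add node 1 parent=0 cost=5
2. q=(12,39) nearest=1 d=34 new=(12,10) → add node 2 parent=1 cost=10
3. q=(5,4) nearest=1 d=2 new=(5,4) → add node 3 parent=1 cost=7
4. q=(20,3) nearest=2 d=8 new=(17,5) → blocked by [13,17]×[2,12], reject
5. q=(2,16) nearest=2 d=10 new=(7,15) → add node 4 parent=2 cost=15
6. q=(21,1) nearest=2 d=9 new=(17,5) → blocked by [13,17]×[2,12], reject
7. q=(0,0) nearest=0 d=2 new=(0,0) → add node 5 parent=0 cost=2
8. q=(3,40) nearest=4 d=25 new=(3,20) → add node 6 parent=4 cost=20
9. q=(19,35) nearest=6 d=16 new=(8,25) → add node 7 parent=6 cost=25
10. q=(15,27) nearest=7 d=7 new=(13,27) → add node 8 parent=7 cost=30
11. q=(8,36) nearest=8 d=9 new=(8,32) → add node 9 parent=8 cost=35
12. q=(16,22) nearest=8 d=5 new=(16,22) → add node 10 parent=8 cost=35
13. q=(3,20) nearest=6 d=0 → coincident, reject
14. q=(17,10) nearest=2 d=5 new=(17,10) → blocked by [13,17]×[2,12], reject
15. q=(14,27) nearest=8 d=1 new=(14,27) → add node 11 parent=8 cost=31

Node count: 12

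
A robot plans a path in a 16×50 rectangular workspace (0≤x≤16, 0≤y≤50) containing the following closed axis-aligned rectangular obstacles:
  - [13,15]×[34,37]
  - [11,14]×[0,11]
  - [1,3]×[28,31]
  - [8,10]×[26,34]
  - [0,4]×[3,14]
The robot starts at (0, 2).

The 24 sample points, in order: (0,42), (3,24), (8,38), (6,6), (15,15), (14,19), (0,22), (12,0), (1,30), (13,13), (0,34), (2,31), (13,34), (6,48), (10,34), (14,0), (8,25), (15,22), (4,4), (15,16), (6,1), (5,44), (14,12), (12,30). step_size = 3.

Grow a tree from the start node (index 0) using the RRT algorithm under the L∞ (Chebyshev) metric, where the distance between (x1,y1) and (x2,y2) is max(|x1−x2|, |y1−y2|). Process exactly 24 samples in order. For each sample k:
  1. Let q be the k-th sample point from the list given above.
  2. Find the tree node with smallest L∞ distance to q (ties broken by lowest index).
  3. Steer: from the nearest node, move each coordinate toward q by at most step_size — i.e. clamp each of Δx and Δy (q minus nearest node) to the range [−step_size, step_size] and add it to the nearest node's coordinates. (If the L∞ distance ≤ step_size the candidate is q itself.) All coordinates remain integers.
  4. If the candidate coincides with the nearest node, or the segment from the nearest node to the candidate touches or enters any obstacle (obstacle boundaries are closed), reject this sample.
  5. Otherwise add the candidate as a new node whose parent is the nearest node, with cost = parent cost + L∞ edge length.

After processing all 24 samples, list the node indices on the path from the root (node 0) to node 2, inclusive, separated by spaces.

Path: 0 1 2

1. q=(0,42) nearest=0 d=40 new=(0,5) → blocked by [0,4]×[3,14], reject
2. q=(3,24) nearest=0 d=22 new=(3,5) → blocked by [0,4]×[3,14], reject
3. q=(8,38) nearest=0 d=36 new=(3,5) → blocked by [0,4]×[3,14], reject
4. q=(6,6) nearest=0 d=6 new=(3,5) → blocked by [0,4]×[3,14], reject
5. q=(15,15) nearest=0 d=15 new=(3,5) → blocked by [0,4]×[3,14], reject
6. q=(14,19) nearest=0 d=17 new=(3,5) → blocked by [0,4]×[3,14], reject
7. q=(0,22) nearest=0 d=20 new=(0,5) → blocked by [0,4]×[3,14], reject
8. q=(12,0) nearest=0 d=12 new=(3,0) → add node 1 parent=0 cost=3
9. q=(1,30) nearest=0 d=28 new=(1,5) → blocked by [0,4]×[3,14], reject
10. q=(13,13) nearest=0 d=13 new=(3,5) → blocked by [0,4]×[3,14], reject
11. q=(0,34) nearest=0 d=32 new=(0,5) → blocked by [0,4]×[3,14], reject
12. q=(2,31) nearest=0 d=29 new=(2,5) → blocked by [0,4]×[3,14], reject
13. q=(13,34) nearest=0 d=32 new=(3,5) → blocked by [0,4]×[3,14], reject
14. q=(6,48) nearest=0 d=46 new=(3,5) → blocked by [0,4]×[3,14], reject
15. q=(10,34) nearest=0 d=32 new=(3,5) → blocked by [0,4]×[3,14], reject
16. q=(14,0) nearest=1 d=11 new=(6,0) → add node 2 parent=1 cost=6
17. q=(8,25) nearest=0 d=23 new=(3,5) → blocked by [0,4]×[3,14], reject
18. q=(15,22) nearest=0 d=20 new=(3,5) → blocked by [0,4]×[3,14], reject
19. q=(4,4) nearest=0 d=4 new=(3,4) → blocked by [0,4]×[3,14], reject
20. q=(15,16) nearest=0 d=15 new=(3,5) → blocked by [0,4]×[3,14], reject
21. q=(6,1) nearest=2 d=1 new=(6,1) → add node 3 parent=2 cost=7
22. q=(5,44) nearest=0 d=42 new=(3,5) → blocked by [0,4]×[3,14], reject
23. q=(14,12) nearest=3 d=11 new=(9,4) → add node 4 parent=3 cost=10
24. q=(12,30) nearest=4 d=26 new=(12,7) → blocked by [11,14]×[0,11], reject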